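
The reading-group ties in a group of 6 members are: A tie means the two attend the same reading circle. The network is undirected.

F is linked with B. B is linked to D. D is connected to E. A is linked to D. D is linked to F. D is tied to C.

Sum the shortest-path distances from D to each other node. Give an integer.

5

Distances from D: A:1, B:1, C:1, E:1, F:1.
Sum = 1 + 1 + 1 + 1 + 1 = 5.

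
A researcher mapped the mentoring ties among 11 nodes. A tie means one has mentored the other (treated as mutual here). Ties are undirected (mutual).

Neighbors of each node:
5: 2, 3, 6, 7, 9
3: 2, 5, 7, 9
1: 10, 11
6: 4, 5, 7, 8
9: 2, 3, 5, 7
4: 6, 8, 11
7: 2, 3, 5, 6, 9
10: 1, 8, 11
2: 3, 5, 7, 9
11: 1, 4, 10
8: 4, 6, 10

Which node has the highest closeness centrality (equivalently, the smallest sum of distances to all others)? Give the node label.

Farness (sum of distances to all others) for each node — 1:32, 2:25, 3:25, 4:20, 5:19, 6:17, 7:19, 8:20, 9:25, 10:25, 11:25.
The smallest farness is 17, for 6, so 6 has the highest closeness.

6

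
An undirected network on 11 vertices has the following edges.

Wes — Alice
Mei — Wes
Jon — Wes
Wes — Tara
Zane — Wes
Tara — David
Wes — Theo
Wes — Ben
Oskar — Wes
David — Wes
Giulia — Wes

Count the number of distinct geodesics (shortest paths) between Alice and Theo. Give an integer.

1

The shortest distance is 2, and the only length-2 path is Alice–Wes–Theo. So there is exactly 1 shortest path.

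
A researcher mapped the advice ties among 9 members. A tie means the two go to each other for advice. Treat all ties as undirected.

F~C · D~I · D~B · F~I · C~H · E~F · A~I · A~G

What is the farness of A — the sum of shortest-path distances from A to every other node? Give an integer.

19

Distances from A: B:3, C:3, D:2, E:3, F:2, G:1, H:4, I:1.
Sum = 3 + 3 + 2 + 3 + 2 + 1 + 4 + 1 = 19.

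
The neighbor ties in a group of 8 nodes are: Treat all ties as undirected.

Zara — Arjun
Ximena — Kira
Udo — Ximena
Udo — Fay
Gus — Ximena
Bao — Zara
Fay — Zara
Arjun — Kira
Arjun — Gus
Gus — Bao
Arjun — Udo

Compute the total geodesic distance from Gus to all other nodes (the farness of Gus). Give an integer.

Distances from Gus: Arjun:1, Bao:1, Fay:3, Kira:2, Udo:2, Ximena:1, Zara:2.
Sum = 1 + 1 + 3 + 2 + 2 + 1 + 2 = 12.

12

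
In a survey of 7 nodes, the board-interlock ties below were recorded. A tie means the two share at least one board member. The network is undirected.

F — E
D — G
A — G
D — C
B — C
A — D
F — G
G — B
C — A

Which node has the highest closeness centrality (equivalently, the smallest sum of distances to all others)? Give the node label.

G

Farness (sum of distances to all others) for each node — A:10, B:11, C:12, D:10, E:16, F:11, G:8.
The smallest farness is 8, for G, so G has the highest closeness.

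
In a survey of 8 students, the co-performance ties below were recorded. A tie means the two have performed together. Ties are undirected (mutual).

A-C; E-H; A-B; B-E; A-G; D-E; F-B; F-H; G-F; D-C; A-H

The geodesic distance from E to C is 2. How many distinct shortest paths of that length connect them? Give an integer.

1

The shortest distance is 2, and the only length-2 path is E–D–C. So there is exactly 1 shortest path.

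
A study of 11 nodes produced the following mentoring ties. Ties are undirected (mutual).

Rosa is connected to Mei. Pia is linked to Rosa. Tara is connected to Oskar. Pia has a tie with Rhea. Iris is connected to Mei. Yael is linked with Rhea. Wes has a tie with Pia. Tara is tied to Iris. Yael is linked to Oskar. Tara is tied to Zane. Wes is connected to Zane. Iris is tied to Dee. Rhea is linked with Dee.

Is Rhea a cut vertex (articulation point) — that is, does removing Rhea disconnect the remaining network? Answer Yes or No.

Even without Rhea, every remaining node can still reach every other (the residual graph is connected), so Rhea is not a cut vertex.

No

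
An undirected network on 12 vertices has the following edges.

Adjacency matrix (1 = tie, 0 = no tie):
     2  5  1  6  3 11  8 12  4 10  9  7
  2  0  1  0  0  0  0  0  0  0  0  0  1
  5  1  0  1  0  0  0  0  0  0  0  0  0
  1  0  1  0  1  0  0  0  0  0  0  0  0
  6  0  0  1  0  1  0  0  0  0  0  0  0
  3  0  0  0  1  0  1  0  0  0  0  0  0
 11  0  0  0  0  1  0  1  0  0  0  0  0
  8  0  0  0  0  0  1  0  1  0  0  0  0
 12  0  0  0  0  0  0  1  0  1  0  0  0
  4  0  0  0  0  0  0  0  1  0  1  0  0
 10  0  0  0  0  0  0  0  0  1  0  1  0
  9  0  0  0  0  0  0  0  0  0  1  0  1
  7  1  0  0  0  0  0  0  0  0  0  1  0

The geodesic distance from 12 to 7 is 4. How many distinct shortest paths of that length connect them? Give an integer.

The shortest distance is 4, and the only length-4 path is 12–4–10–9–7. So there is exactly 1 shortest path.

1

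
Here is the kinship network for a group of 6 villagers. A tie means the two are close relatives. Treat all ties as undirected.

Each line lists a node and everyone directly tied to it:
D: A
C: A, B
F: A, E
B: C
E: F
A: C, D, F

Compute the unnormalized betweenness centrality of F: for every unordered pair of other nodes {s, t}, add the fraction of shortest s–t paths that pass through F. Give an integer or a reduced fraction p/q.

Pairs whose geodesics pass through F — B–E: 1; A–E: 1; E–C: 1; E–D: 1.
All other pairs contribute 0.
Summing the contributions gives betweenness(F) = 4.

4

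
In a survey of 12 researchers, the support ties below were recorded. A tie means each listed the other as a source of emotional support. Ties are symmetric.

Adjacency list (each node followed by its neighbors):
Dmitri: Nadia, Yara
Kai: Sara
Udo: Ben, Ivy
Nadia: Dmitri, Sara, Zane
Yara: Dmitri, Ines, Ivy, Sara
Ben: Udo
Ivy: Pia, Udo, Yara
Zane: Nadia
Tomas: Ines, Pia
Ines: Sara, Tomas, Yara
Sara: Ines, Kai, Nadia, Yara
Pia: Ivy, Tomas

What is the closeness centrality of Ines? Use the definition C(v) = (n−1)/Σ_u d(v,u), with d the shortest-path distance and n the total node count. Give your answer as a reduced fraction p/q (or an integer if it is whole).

11/23

Distances from Ines: Ben:4, Dmitri:2, Ivy:2, Kai:2, Nadia:2, Pia:2, Sara:1, Tomas:1, Udo:3, Yara:1, Zane:3. Sum = 23.
n = 12, so closeness = 11/23.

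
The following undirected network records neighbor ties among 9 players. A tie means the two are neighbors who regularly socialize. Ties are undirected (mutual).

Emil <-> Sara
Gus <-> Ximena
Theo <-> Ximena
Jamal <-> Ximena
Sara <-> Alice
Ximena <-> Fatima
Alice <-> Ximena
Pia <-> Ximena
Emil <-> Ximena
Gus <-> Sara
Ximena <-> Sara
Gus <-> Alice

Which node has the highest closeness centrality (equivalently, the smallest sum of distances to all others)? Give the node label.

Farness (sum of distances to all others) for each node — Alice:13, Emil:14, Fatima:15, Gus:13, Jamal:15, Pia:15, Sara:12, Theo:15, Ximena:8.
The smallest farness is 8, for Ximena, so Ximena has the highest closeness.

Ximena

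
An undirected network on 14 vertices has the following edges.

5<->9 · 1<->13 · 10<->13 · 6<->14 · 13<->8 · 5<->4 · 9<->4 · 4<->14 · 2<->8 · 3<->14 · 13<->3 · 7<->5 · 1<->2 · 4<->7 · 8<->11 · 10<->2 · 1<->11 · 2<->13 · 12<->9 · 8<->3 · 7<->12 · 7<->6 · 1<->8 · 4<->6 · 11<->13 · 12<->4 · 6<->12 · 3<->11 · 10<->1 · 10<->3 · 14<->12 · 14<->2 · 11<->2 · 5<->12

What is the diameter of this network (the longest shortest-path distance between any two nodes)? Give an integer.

Eccentricity of each node (its greatest distance to any other): 1:4, 2:3, 3:3, 4:3, 5:4, 6:3, 7:4, 8:4, 9:4, 10:4, 11:4, 12:3, 13:4, 14:2.
The maximum eccentricity is 4, realized for instance by the pair 13–7 via 13 – 2 – 14 – 6 – 7. So the diameter is 4.

4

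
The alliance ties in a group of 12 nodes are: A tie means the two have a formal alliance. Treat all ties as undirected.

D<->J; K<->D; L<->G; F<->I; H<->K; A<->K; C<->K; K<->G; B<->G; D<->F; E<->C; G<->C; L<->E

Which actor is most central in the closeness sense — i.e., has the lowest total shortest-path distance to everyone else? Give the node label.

Farness (sum of distances to all others) for each node — A:28, B:32, C:23, D:22, E:31, F:30, G:22, H:28, I:40, J:32, K:18, L:30.
The smallest farness is 18, for K, so K has the highest closeness.

K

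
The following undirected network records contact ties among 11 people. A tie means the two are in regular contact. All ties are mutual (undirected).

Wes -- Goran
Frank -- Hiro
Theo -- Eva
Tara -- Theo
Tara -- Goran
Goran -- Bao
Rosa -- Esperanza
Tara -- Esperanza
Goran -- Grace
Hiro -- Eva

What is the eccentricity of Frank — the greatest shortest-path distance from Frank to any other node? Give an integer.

Distances from Frank: Bao:6, Esperanza:5, Eva:2, Goran:5, Grace:6, Hiro:1, Rosa:6, Tara:4, Theo:3, Wes:6.
The largest is 6 (to Wes, Bao, Grace, and Rosa), so the eccentricity of Frank is 6.

6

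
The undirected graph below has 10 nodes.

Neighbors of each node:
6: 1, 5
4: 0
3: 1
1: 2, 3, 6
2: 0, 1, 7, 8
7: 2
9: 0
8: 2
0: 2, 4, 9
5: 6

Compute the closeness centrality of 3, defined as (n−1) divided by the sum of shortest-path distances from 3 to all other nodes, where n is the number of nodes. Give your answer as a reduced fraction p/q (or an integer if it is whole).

9/25

Distances from 3: 0:3, 1:1, 2:2, 4:4, 5:3, 6:2, 7:3, 8:3, 9:4. Sum = 25.
n = 10, so closeness = 9/25.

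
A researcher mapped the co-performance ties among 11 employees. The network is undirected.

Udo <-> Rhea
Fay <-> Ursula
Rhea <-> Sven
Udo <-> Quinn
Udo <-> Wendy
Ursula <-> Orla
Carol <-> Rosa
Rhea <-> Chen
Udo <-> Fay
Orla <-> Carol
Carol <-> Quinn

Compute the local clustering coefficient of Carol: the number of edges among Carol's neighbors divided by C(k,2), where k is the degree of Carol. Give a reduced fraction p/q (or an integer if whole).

Carol's neighbors: Orla, Quinn, and Rosa (k = 3).
Possible neighbor pairs: C(3,2) = 3. Edges among them: none → e = 0.
Clustering(Carol) = 0/3 = 0.

0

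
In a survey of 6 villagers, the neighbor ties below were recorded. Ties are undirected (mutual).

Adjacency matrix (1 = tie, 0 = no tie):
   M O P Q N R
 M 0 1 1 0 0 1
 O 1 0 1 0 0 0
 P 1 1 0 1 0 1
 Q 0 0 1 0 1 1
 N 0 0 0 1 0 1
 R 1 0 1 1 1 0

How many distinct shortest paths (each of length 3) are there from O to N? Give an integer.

3

The shortest distance is 3. The length-3 paths are: O–P–Q–N; O–M–R–N; O–P–R–N.
That gives 3 distinct shortest paths.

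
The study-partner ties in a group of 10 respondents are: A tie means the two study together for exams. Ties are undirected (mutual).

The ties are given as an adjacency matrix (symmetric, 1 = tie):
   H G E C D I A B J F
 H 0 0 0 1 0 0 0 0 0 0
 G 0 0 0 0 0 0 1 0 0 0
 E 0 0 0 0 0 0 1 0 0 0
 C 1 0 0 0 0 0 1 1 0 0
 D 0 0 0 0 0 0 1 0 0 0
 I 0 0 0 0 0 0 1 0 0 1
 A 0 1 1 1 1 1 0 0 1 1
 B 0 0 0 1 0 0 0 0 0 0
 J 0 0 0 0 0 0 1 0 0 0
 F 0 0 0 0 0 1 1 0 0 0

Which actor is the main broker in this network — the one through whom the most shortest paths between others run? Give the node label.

A

Unnormalized betweenness of each node: A:32, B:0, C:15, D:0, E:0, F:0, G:0, H:0, I:0, J:0.
A has the largest value, 32, making it the main broker — the node through which the most shortest paths run.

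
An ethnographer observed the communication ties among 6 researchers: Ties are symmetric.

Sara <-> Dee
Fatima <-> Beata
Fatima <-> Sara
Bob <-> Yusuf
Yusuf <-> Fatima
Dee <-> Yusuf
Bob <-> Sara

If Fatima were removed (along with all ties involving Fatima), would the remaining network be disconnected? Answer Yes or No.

Yes

Removing Fatima leaves {Bob, Dee, Sara, and Yusuf} with no path to {Beata}, so the network splits into 2 components. Fatima is a cut vertex.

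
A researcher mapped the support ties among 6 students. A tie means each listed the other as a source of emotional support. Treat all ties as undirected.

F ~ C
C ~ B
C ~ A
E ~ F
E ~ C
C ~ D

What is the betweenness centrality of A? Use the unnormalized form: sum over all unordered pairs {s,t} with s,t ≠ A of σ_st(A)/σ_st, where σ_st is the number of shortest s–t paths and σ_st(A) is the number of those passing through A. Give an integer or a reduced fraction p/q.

No shortest path between any pair of other nodes passes through A.
Summing the contributions gives betweenness(A) = 0.

0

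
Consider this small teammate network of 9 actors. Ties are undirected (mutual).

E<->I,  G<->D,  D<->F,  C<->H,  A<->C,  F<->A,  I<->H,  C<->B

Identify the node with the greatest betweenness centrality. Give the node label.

C

Unnormalized betweenness of each node: A:15, B:0, C:19, D:7, E:0, F:12, G:0, H:12, I:7.
C has the largest value, 19, making it the main broker — the node through which the most shortest paths run.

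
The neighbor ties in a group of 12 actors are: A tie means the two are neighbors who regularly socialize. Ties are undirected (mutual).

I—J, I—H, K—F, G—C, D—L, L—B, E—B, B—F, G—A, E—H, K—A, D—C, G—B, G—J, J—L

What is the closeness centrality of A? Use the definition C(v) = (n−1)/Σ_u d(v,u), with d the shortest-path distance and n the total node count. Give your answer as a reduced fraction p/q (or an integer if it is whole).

11/26

Distances from A: B:2, C:2, D:3, E:3, F:2, G:1, H:4, I:3, J:2, K:1, L:3. Sum = 26.
n = 12, so closeness = 11/26.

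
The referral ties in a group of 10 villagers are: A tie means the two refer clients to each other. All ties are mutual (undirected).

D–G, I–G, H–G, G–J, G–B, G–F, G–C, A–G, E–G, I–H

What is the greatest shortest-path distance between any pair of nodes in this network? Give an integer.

Eccentricity of each node (its greatest distance to any other): A:2, B:2, C:2, D:2, E:2, F:2, G:1, H:2, I:2, J:2.
The maximum eccentricity is 2, realized for instance by the pair F–H via F – G – H. So the diameter is 2.

2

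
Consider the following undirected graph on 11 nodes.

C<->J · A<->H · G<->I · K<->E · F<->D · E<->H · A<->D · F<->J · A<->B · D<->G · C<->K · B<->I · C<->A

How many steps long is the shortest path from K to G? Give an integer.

4

One shortest route is K – C – A – D – G, which uses 4 edges, and at distance 3 from K we only reach {B, D, F}, which does not include G. So d(K,G) = 4.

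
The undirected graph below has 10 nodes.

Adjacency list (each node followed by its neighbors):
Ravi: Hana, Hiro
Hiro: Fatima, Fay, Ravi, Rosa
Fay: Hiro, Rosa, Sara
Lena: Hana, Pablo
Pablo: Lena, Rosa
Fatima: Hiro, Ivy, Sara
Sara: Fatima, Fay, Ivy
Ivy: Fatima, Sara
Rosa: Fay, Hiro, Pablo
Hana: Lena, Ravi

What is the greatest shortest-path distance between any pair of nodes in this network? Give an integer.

5

Eccentricity of each node (its greatest distance to any other): Fatima:4, Fay:3, Hana:4, Hiro:3, Ivy:5, Lena:5, Pablo:4, Ravi:3, Rosa:3, Sara:4.
The maximum eccentricity is 5, realized for instance by the pair Ivy–Lena via Ivy – Sara – Fay – Rosa – Pablo – Lena. So the diameter is 5.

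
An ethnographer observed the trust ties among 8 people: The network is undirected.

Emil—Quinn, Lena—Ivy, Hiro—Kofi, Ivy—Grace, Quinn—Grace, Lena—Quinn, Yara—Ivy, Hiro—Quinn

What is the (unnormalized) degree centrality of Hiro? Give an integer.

Hiro is directly tied to Kofi and Quinn. That is 2 neighbors, so the degree of Hiro is 2.

2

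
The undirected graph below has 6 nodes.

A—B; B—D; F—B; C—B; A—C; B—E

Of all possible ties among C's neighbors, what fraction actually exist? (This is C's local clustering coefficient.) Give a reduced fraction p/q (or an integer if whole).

C's neighbors: A and B (k = 2).
Possible neighbor pairs: C(2,2) = 1. Edges among them: A–B → e = 1.
Clustering(C) = 1/1.

1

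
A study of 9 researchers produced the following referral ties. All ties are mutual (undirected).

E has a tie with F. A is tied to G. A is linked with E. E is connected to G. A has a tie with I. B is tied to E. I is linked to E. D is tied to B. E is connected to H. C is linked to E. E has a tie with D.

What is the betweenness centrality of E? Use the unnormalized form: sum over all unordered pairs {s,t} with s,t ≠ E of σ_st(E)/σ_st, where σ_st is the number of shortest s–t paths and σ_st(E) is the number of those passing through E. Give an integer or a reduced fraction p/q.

Pairs whose geodesics pass through E — B–A: 1; B–F: 1; B–C: 1; B–H: 1; B–I: 1; B–G: 1; A–F: 1; A–C: 1; A–D: 1; A–H: 1; F–C: 1; F–D: 1; F–H: 1; F–I: 1 … (+11 more pairs).
All other pairs contribute 0.
Summing the contributions gives betweenness(E) = 49/2.

49/2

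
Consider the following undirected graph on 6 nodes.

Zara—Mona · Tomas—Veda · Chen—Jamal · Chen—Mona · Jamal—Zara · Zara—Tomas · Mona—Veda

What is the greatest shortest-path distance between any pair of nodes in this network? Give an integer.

3

Eccentricity of each node (its greatest distance to any other): Chen:3, Jamal:3, Mona:2, Tomas:3, Veda:3, Zara:2.
The maximum eccentricity is 3, realized for instance by the pair Jamal–Veda via Jamal – Zara – Tomas – Veda. So the diameter is 3.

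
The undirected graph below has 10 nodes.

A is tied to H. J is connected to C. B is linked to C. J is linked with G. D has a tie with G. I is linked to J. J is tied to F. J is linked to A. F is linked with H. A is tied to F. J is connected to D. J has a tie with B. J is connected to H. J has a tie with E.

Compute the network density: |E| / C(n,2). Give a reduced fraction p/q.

There are 14 edges and 10 nodes, so the maximum possible is C(10,2) = 45.
Density = 14/45.

14/45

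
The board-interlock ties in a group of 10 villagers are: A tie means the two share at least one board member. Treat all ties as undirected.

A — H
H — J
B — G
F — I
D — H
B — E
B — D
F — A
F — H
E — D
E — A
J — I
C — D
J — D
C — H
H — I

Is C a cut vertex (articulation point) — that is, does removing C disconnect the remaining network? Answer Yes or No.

Even without C, every remaining node can still reach every other (the residual graph is connected), so C is not a cut vertex.

No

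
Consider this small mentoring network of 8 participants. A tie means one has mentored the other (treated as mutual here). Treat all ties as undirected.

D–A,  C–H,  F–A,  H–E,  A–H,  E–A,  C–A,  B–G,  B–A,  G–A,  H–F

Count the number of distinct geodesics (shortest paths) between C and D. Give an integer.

1

The shortest distance is 2, and the only length-2 path is C–A–D. So there is exactly 1 shortest path.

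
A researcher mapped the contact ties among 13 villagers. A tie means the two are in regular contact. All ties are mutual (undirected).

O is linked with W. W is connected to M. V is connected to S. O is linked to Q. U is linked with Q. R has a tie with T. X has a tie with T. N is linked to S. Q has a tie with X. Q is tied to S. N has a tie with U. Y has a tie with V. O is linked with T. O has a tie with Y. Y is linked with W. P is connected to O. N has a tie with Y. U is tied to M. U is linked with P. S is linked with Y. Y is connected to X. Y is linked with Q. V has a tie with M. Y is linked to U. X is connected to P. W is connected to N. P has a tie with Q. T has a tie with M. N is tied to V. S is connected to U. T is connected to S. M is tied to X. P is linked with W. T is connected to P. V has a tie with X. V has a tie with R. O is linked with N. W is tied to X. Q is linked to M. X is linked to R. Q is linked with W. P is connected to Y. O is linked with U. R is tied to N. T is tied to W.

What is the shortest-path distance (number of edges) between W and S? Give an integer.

2

One shortest route is W – N – S, which uses 2 edges, and W and S are not directly tied, so nothing shorter exists. So d(W,S) = 2.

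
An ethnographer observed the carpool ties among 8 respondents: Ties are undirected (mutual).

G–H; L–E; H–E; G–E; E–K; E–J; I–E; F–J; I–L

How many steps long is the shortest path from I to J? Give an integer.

One shortest route is I – E – J, which uses 2 edges, and I and J are not directly tied, so nothing shorter exists. So d(I,J) = 2.

2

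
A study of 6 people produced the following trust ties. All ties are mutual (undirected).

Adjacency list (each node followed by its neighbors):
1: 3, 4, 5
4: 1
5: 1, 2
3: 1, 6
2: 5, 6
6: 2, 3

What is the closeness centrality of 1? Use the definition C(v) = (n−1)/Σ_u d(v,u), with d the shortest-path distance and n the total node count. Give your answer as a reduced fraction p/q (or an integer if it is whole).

Distances from 1: 2:2, 3:1, 4:1, 5:1, 6:2. Sum = 7.
n = 6, so closeness = 5/7.

5/7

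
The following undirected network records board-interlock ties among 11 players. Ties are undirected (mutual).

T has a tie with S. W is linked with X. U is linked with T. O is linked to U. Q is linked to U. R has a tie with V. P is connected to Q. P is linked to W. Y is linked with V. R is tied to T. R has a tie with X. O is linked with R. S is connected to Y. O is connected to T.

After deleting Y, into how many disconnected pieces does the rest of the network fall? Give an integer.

1

Y's neighbors (S and V) remain reachable from one another through other ties, so the rest of the network stays in one piece.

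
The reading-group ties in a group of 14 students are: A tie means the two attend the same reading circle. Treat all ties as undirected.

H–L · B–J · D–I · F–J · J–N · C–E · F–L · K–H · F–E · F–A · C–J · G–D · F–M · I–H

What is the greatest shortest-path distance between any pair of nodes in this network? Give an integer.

Eccentricity of each node (its greatest distance to any other): A:6, B:7, C:7, D:6, E:6, F:5, G:7, H:4, I:5, J:6, K:5, L:4, M:6, N:7.
The maximum eccentricity is 7, realized for instance by the pair G–N via G – D – I – H – L – F – J – N. So the diameter is 7.

7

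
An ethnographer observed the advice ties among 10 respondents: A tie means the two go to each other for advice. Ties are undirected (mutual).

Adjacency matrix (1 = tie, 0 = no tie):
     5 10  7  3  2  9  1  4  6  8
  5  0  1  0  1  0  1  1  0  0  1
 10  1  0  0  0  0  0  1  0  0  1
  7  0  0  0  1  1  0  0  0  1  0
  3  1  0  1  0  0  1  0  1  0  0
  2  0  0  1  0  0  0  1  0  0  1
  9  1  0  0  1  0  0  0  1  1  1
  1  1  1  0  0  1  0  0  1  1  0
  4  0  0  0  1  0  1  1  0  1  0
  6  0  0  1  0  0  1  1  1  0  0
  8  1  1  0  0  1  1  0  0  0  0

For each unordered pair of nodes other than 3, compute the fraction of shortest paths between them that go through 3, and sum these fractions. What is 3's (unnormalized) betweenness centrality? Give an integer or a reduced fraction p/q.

Pairs whose geodesics pass through 3 — 5–7: 1; 5–4: 1/3; 10–7: 1/4; 7–9: 1/2; 7–4: 1/2.
All other pairs contribute 0.
Summing the contributions gives betweenness(3) = 31/12.

31/12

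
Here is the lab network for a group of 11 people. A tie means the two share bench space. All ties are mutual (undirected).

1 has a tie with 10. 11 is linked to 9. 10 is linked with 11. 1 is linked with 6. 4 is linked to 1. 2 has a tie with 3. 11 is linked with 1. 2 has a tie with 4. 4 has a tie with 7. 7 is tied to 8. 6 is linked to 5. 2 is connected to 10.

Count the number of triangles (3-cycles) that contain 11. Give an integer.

11's neighbors: 1, 9, and 10.
Neighbor pairs that are themselves tied: 11–1–10. Each forms one triangle with 11, for 1 in total.

1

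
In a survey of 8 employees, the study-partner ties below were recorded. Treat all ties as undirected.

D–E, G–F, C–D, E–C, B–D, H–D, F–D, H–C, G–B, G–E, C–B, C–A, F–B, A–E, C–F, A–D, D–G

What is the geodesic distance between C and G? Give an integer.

One shortest route is C – E – G, which uses 2 edges, and C and G are not directly tied, so nothing shorter exists. So d(C,G) = 2.

2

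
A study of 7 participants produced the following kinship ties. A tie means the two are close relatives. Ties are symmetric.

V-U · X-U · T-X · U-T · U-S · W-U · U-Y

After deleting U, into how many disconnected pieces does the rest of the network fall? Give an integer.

5

Without U, the remaining ties split the others into: {V}; {T, X}; {Y}; {S}; {W}.
That's 5 separate components.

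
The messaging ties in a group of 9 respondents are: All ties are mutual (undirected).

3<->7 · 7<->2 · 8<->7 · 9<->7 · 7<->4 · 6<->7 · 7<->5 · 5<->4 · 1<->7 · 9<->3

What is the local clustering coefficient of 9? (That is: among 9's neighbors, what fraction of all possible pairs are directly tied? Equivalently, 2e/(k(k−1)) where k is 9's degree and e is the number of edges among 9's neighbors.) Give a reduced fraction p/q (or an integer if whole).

1

9's neighbors: 3 and 7 (k = 2).
Possible neighbor pairs: C(2,2) = 1. Edges among them: 3–7 → e = 1.
Clustering(9) = 1/1.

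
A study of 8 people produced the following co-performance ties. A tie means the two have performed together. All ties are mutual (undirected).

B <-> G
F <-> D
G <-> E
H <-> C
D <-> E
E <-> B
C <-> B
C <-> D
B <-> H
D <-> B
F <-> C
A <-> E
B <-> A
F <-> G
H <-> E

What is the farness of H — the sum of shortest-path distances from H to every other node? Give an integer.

Distances from H: A:2, B:1, C:1, D:2, E:1, F:2, G:2.
Sum = 2 + 1 + 1 + 2 + 1 + 2 + 2 = 11.

11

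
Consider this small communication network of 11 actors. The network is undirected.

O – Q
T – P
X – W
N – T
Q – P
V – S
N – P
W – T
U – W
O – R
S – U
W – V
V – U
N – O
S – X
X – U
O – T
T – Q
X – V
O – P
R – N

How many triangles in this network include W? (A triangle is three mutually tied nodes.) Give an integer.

W's neighbors: T, U, V, and X.
Neighbor pairs that are themselves tied: W–U–V; W–U–X; W–V–X. Each forms one triangle with W, for 3 in total.

3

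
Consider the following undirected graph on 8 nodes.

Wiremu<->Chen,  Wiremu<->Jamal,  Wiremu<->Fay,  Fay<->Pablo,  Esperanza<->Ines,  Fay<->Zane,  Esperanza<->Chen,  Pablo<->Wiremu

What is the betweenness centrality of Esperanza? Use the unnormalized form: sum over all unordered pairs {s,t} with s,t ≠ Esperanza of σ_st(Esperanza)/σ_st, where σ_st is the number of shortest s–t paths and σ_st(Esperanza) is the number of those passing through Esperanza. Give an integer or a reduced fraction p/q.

Pairs whose geodesics pass through Esperanza — Ines–Fay: 1; Ines–Jamal: 1; Ines–Chen: 1; Ines–Pablo: 1; Ines–Wiremu: 1; Ines–Zane: 1.
All other pairs contribute 0.
Summing the contributions gives betweenness(Esperanza) = 6.

6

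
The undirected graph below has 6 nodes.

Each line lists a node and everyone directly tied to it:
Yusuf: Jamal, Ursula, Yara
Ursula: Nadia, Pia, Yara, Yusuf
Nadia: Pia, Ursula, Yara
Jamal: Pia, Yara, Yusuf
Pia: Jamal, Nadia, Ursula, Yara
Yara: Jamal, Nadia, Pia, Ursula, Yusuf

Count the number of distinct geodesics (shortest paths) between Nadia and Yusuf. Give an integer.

2

The shortest distance is 2. The length-2 paths are: Nadia–Ursula–Yusuf; Nadia–Yara–Yusuf.
That gives 2 distinct shortest paths.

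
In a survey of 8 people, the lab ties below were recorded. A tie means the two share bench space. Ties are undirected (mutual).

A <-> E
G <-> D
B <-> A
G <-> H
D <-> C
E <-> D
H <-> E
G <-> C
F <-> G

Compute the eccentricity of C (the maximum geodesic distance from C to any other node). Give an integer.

Distances from C: A:3, B:4, D:1, E:2, F:2, G:1, H:2.
The largest is 4 (to B), so the eccentricity of C is 4.

4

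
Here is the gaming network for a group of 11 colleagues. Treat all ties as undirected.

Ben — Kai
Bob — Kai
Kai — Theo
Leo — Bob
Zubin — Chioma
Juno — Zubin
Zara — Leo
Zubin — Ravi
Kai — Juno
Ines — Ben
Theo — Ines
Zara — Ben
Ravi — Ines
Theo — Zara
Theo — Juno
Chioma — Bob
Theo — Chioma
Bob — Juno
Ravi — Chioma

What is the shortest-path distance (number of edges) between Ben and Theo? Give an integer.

One shortest route is Ben – Ines – Theo, which uses 2 edges, and Ben and Theo are not directly tied, so nothing shorter exists. So d(Ben,Theo) = 2.

2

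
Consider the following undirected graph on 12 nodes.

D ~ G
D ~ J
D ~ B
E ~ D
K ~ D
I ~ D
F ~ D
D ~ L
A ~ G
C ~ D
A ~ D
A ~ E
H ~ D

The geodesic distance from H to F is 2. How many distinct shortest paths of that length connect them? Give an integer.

1

The shortest distance is 2, and the only length-2 path is H–D–F. So there is exactly 1 shortest path.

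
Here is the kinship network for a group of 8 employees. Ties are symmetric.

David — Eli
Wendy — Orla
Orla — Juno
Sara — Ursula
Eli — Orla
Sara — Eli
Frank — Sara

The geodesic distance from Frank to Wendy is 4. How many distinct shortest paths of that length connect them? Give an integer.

1

The shortest distance is 4, and the only length-4 path is Frank–Sara–Eli–Orla–Wendy. So there is exactly 1 shortest path.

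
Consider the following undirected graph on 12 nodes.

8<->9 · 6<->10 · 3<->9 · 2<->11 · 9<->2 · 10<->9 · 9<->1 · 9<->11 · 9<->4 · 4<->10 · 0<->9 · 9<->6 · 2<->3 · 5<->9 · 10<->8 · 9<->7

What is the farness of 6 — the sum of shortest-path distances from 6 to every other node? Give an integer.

Distances from 6: 0:2, 1:2, 2:2, 3:2, 4:2, 5:2, 7:2, 8:2, 9:1, 10:1, 11:2.
Sum = 2 + 2 + 2 + 2 + 2 + 2 + 2 + 2 + 1 + 1 + 2 = 20.

20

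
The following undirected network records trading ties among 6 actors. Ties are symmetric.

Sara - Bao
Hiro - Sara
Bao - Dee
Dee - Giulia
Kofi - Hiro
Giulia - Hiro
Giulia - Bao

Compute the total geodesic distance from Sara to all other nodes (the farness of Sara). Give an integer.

Distances from Sara: Bao:1, Dee:2, Giulia:2, Hiro:1, Kofi:2.
Sum = 1 + 2 + 2 + 1 + 2 = 8.

8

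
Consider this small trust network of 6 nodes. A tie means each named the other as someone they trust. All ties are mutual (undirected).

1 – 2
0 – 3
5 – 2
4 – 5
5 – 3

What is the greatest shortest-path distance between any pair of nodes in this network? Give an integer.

Eccentricity of each node (its greatest distance to any other): 0:4, 1:4, 2:3, 3:3, 4:3, 5:2.
The maximum eccentricity is 4, realized for instance by the pair 0–1 via 0 – 3 – 5 – 2 – 1. So the diameter is 4.

4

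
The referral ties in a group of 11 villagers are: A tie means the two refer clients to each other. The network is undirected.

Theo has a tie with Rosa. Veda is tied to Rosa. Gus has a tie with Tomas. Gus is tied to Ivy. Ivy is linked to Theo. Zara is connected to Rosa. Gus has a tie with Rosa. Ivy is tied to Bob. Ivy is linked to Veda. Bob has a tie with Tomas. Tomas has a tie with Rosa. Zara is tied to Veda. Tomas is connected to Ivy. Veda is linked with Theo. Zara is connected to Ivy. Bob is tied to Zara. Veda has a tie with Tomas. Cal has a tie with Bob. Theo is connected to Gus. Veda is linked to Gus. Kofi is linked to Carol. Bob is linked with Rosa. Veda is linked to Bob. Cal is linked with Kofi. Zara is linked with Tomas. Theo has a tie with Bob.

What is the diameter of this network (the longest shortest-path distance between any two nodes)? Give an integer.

5

Eccentricity of each node (its greatest distance to any other): Bob:3, Cal:3, Carol:5, Gus:5, Ivy:4, Kofi:4, Rosa:4, Theo:4, Tomas:4, Veda:4, Zara:4.
The maximum eccentricity is 5, realized for instance by the pair Carol–Gus via Carol – Kofi – Cal – Bob – Tomas – Gus. So the diameter is 5.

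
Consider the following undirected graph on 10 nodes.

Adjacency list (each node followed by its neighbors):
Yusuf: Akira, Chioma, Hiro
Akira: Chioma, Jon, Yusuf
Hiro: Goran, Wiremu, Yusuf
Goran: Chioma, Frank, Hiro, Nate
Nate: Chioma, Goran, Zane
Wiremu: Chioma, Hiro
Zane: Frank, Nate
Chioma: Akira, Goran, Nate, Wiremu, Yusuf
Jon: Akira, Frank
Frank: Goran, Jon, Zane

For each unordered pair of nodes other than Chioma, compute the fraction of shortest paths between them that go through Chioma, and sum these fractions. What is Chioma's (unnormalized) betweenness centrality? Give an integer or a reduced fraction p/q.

Pairs whose geodesics pass through Chioma — Wiremu–Goran: 1/2; Wiremu–Nate: 1; Wiremu–Zane: 1; Wiremu–Frank: 1/2; Wiremu–Jon: 1; Wiremu–Akira: 1; Wiremu–Yusuf: 1/2; Goran–Akira: 1; Goran–Yusuf: 1/2; Nate–Jon: 1/3; Nate–Akira: 1; Nate–Yusuf: 1; Zane–Akira: 1/2; Zane–Yusuf: 1 … (+1 more pairs).
All other pairs contribute 0.
Summing the contributions gives betweenness(Chioma) = 67/6.

67/6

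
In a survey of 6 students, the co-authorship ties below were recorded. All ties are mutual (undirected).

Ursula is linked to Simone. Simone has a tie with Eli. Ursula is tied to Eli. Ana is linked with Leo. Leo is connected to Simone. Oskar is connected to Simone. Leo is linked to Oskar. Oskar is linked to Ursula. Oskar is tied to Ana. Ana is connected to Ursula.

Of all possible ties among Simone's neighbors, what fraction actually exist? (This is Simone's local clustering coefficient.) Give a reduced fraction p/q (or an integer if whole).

Simone's neighbors: Eli, Leo, Oskar, and Ursula (k = 4).
Possible neighbor pairs: C(4,2) = 6. Edges among them: Eli–Ursula, Leo–Oskar, Oskar–Ursula → e = 3.
Clustering(Simone) = 3/6 = 1/2.

1/2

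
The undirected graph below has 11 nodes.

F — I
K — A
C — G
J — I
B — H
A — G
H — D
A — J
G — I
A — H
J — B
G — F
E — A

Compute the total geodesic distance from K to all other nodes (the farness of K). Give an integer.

24

Distances from K: A:1, B:3, C:3, D:3, E:2, F:3, G:2, H:2, I:3, J:2.
Sum = 1 + 3 + 3 + 3 + 2 + 3 + 2 + 2 + 3 + 2 = 24.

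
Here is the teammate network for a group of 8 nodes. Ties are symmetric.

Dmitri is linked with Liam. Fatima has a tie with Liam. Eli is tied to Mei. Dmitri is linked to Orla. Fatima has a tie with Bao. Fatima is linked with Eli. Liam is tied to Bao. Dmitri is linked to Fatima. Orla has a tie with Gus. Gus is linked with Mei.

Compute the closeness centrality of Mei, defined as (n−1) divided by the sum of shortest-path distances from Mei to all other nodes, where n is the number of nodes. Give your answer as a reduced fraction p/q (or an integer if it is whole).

Distances from Mei: Bao:3, Dmitri:3, Eli:1, Fatima:2, Gus:1, Liam:3, Orla:2. Sum = 15.
n = 8, so closeness = 7/15.

7/15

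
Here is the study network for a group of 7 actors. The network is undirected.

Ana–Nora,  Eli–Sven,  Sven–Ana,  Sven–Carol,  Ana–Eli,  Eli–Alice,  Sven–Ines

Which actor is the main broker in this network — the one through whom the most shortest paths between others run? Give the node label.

Sven

Unnormalized betweenness of each node: Alice:0, Ana:5, Carol:0, Eli:5, Ines:0, Nora:0, Sven:9.
Sven has the largest value, 9, making it the main broker — the node through which the most shortest paths run.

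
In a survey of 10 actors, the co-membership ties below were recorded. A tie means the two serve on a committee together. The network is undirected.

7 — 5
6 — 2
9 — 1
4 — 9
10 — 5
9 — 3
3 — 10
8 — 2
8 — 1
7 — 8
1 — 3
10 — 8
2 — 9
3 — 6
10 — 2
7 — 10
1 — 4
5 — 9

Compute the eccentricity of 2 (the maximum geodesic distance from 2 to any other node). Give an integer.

Distances from 2: 1:2, 3:2, 4:2, 5:2, 6:1, 7:2, 8:1, 9:1, 10:1.
The largest is 2 (to 1, 3, 4, 5, and 7), so the eccentricity of 2 is 2.

2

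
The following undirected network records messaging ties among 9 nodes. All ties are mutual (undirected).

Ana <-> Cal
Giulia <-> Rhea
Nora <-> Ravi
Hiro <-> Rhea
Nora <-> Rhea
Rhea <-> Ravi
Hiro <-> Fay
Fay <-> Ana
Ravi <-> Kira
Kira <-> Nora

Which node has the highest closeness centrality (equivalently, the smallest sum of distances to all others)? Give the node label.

Rhea

Farness (sum of distances to all others) for each node — Ana:24, Cal:31, Fay:19, Giulia:22, Hiro:16, Kira:25, Nora:19, Ravi:19, Rhea:15.
The smallest farness is 15, for Rhea, so Rhea has the highest closeness.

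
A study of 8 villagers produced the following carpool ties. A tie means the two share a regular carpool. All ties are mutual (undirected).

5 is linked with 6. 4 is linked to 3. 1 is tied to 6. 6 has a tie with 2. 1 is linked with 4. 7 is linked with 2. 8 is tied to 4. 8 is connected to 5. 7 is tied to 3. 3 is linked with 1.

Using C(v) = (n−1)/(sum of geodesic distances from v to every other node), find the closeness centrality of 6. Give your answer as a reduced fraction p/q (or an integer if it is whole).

7/11

Distances from 6: 1:1, 2:1, 3:2, 4:2, 5:1, 7:2, 8:2. Sum = 11.
n = 8, so closeness = 7/11.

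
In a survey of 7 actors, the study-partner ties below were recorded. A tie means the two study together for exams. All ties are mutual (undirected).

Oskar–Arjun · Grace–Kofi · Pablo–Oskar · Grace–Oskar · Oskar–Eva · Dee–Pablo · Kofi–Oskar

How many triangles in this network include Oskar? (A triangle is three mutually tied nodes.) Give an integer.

1

Oskar's neighbors: Arjun, Eva, Grace, Kofi, and Pablo.
Neighbor pairs that are themselves tied: Oskar–Grace–Kofi. Each forms one triangle with Oskar, for 1 in total.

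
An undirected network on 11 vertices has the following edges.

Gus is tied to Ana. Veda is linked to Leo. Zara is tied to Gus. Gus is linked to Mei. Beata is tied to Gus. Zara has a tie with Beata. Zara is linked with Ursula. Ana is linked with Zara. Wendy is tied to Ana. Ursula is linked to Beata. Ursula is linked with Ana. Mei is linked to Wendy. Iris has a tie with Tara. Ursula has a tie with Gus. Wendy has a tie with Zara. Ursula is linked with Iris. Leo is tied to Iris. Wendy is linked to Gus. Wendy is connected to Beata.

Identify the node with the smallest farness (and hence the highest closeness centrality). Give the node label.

Farness (sum of distances to all others) for each node — Ana:20, Beata:20, Gus:18, Iris:19, Leo:26, Mei:26, Tara:28, Ursula:16, Veda:35, Wendy:23, Zara:19.
The smallest farness is 16, for Ursula, so Ursula has the highest closeness.

Ursula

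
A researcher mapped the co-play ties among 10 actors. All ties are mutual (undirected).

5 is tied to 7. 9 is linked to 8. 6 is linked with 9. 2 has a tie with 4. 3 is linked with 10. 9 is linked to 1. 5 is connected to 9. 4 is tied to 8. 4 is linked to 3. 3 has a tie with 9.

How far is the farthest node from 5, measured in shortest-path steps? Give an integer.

4

Distances from 5: 1:2, 2:4, 3:2, 4:3, 6:2, 7:1, 8:2, 9:1, 10:3.
The largest is 4 (to 2), so the eccentricity of 5 is 4.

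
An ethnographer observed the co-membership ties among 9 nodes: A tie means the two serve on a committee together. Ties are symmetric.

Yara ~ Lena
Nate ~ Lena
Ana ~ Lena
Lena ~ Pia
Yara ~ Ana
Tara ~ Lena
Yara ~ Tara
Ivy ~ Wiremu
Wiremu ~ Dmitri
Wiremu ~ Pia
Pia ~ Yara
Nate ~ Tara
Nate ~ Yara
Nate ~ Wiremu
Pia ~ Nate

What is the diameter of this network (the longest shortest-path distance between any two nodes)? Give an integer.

Eccentricity of each node (its greatest distance to any other): Ana:4, Dmitri:4, Ivy:4, Lena:3, Nate:2, Pia:2, Tara:3, Wiremu:3, Yara:3.
The maximum eccentricity is 4, realized for instance by the pair Ana–Dmitri via Ana – Lena – Nate – Wiremu – Dmitri. So the diameter is 4.

4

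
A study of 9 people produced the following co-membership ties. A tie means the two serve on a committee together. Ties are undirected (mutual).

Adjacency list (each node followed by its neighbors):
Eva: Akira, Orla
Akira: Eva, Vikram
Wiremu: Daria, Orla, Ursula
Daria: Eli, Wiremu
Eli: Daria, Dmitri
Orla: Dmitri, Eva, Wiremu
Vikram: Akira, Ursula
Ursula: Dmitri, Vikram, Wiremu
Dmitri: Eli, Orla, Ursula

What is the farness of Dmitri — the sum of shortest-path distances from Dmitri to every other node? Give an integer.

14

Distances from Dmitri: Akira:3, Daria:2, Eli:1, Eva:2, Orla:1, Ursula:1, Vikram:2, Wiremu:2.
Sum = 3 + 2 + 1 + 2 + 1 + 1 + 2 + 2 = 14.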